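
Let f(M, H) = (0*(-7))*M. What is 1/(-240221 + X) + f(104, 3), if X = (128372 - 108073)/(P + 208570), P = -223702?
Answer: -15132/3635044471 ≈ -4.1628e-6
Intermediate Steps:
f(M, H) = 0 (f(M, H) = 0*M = 0)
X = -20299/15132 (X = (128372 - 108073)/(-223702 + 208570) = 20299/(-15132) = 20299*(-1/15132) = -20299/15132 ≈ -1.3415)
1/(-240221 + X) + f(104, 3) = 1/(-240221 - 20299/15132) + 0 = 1/(-3635044471/15132) + 0 = -15132/3635044471 + 0 = -15132/3635044471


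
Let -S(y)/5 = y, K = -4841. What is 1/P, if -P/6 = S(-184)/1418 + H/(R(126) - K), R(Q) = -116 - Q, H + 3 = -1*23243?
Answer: 1086897/28731748 ≈ 0.037829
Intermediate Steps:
H = -23246 (H = -3 - 1*23243 = -3 - 23243 = -23246)
S(y) = -5*y
P = 28731748/1086897 (P = -6*(-5*(-184)/1418 - 23246/((-116 - 1*126) - 1*(-4841))) = -6*(920*(1/1418) - 23246/((-116 - 126) + 4841)) = -6*(460/709 - 23246/(-242 + 4841)) = -6*(460/709 - 23246/4599) = -6*(-14365874/3260691) = 28731748/1086897 ≈ 26.435)
1/P = 1/(28731748/1086897) = 1086897/28731748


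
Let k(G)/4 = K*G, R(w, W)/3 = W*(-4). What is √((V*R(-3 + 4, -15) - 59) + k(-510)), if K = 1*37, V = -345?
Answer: I*√137639 ≈ 371.0*I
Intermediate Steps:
K = 37
R(w, W) = -12*W (R(w, W) = 3*(W*(-4)) = 3*(-4*W) = -12*W)
k(G) = 148*G (k(G) = 4*(37*G) = 148*G)
√((V*R(-3 + 4, -15) - 59) + k(-510)) = √((-(-4140)*(-15) - 59) + 148*(-510)) = √((-345*180 - 59) - 75480) = √((-62100 - 59) - 75480) = √(-62159 - 75480) = √(-137639) = I*√137639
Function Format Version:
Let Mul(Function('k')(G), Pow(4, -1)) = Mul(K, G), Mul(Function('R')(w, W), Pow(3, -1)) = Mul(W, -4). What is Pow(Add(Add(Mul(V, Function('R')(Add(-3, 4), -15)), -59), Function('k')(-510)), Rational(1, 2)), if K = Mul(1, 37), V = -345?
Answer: Mul(I, Pow(137639, Rational(1, 2))) ≈ Mul(371.00, I)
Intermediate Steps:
K = 37
Function('R')(w, W) = Mul(-12, W) (Function('R')(w, W) = Mul(3, Mul(W, -4)) = Mul(3, Mul(-4, W)) = Mul(-12, W))
Function('k')(G) = Mul(148, G) (Function('k')(G) = Mul(4, Mul(37, G)) = Mul(148, G))
Pow(Add(Add(Mul(V, Function('R')(Add(-3, 4), -15)), -59), Function('k')(-510)), Rational(1, 2)) = Pow(Add(Add(Mul(-345, Mul(-12, -15)), -59), Mul(148, -510)), Rational(1, 2)) = Pow(Add(Add(Mul(-345, 180), -59), -75480), Rational(1, 2)) = Pow(Add(Add(-62100, -59), -75480), Rational(1, 2)) = Pow(Add(-62159, -75480), Rational(1, 2)) = Pow(-137639, Rational(1, 2)) = Mul(I, Pow(137639, Rational(1, 2)))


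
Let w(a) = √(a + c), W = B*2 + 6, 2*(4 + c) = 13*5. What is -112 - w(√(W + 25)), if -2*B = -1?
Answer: -112 - √(114 + 16*√2)/2 ≈ -117.84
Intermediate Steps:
B = ½ (B = -½*(-1) = ½ ≈ 0.50000)
c = 57/2 (c = -4 + (13*5)/2 = -4 + (½)*65 = -4 + 65/2 = 57/2 ≈ 28.500)
W = 7 (W = (½)*2 + 6 = 1 + 6 = 7)
w(a) = √(57/2 + a) (w(a) = √(a + 57/2) = √(57/2 + a))
-112 - w(√(W + 25)) = -112 - √(114 + 4*√(7 + 25))/2 = -112 - √(114 + 4*√32)/2 = -112 - √(114 + 4*(4*√2))/2 = -112 - √(114 + 16*√2)/2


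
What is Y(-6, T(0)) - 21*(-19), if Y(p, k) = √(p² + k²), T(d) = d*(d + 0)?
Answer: 405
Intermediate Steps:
T(d) = d² (T(d) = d*d = d²)
Y(p, k) = √(k² + p²)
Y(-6, T(0)) - 21*(-19) = √((0²)² + (-6)²) - 21*(-19) = √(0² + 36) + 399 = √(0 + 36) + 399 = √36 + 399 = 6 + 399 = 405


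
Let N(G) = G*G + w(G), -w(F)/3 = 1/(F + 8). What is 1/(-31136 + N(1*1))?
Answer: -3/93406 ≈ -3.2118e-5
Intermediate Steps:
w(F) = -3/(8 + F) (w(F) = -3/(F + 8) = -3/(8 + F))
N(G) = G**2 - 3/(8 + G) (N(G) = G*G - 3/(8 + G) = G**2 - 3/(8 + G))
1/(-31136 + N(1*1)) = 1/(-31136 + (-3 + (1*1)**2*(8 + 1*1))/(8 + 1*1)) = 1/(-31136 + (-3 + 1**2*(8 + 1))/(8 + 1)) = 1/(-31136 + (-3 + 1*9)/9) = 1/(-31136 + (-3 + 9)/9) = 1/(-31136 + (1/9)*6) = 1/(-31136 + 2/3) = 1/(-93406/3) = -3/93406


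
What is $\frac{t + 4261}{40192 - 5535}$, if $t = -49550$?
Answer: $- \frac{45289}{34657} \approx -1.3068$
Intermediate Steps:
$\frac{t + 4261}{40192 - 5535} = \frac{-49550 + 4261}{40192 - 5535} = - \frac{45289}{40192 + \left(-12200 + 6665\right)} = - \frac{45289}{40192 - 5535} = - \frac{45289}{34657}$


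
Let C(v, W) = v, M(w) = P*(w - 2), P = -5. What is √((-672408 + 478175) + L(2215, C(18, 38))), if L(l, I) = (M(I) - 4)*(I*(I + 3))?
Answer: I*√225985 ≈ 475.38*I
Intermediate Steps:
M(w) = 10 - 5*w (M(w) = -5*(w - 2) = -5*(-2 + w) = 10 - 5*w)
L(l, I) = I*(3 + I)*(6 - 5*I) (L(l, I) = ((10 - 5*I) - 4)*(I*(I + 3)) = (6 - 5*I)*(I*(3 + I)) = I*(3 + I)*(6 - 5*I))
√((-672408 + 478175) + L(2215, C(18, 38))) = √((-672408 + 478175) + 18*(18 - 9*18 - 5*18²)) = √(-194233 + 18*(18 - 162 - 5*324)) = √(-194233 + 18*(18 - 162 - 1620)) = √(-194233 + 18*(-1764)) = √(-194233 - 31752) = √(-225985) = I*√225985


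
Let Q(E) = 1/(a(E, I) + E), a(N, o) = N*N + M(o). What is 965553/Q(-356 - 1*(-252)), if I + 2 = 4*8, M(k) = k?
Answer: 10371970326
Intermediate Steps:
I = 30 (I = -2 + 4*8 = -2 + 32 = 30)
a(N, o) = o + N² (a(N, o) = N*N + o = N² + o = o + N²)
Q(E) = 1/(30 + E + E²) (Q(E) = 1/((30 + E²) + E) = 1/(30 + E + E²))
965553/Q(-356 - 1*(-252)) = 965553/(1/(30 + (-356 - 1*(-252)) + (-356 - 1*(-252))²)) = 965553/(1/(30 + (-356 + 252) + (-356 + 252)²)) = 965553/(1/(30 - 104 + (-104)²)) = 965553/(1/(30 - 104 + 10816)) = 965553/(1/10742) = 965553*10742 = 10371970326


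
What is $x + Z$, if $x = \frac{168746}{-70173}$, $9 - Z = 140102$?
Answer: $- \frac{9830914835}{70173} \approx -1.401 \cdot 10^{5}$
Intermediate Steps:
$Z = -140093$ ($Z = 9 - 140102 = -140093$)
$x = - \frac{168746}{70173}$ ($x = 168746 \left(- \frac{1}{70173}\right) = - \frac{168746}{70173} \approx -2.4047$)
$x + Z = - \frac{168746}{70173} - 140093 = - \frac{9830914835}{70173}$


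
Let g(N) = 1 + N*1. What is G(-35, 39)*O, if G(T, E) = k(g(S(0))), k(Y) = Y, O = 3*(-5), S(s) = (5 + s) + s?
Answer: -90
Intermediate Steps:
S(s) = 5 + 2*s
O = -15
g(N) = 1 + N
G(T, E) = 6 (G(T, E) = 1 + (5 + 2*0) = 1 + (5 + 0) = 1 + 5 = 6)
G(-35, 39)*O = 6*(-15) = -90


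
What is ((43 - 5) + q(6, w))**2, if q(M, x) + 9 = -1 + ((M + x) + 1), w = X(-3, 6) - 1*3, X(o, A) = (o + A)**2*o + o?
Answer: 4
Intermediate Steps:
X(o, A) = o + o*(A + o)**2 (X(o, A) = (A + o)**2*o + o = o*(A + o)**2 + o = o + o*(A + o)**2)
w = -33 (w = -3*(1 + (6 - 3)**2) - 1*3 = -3*(1 + 3**2) - 3 = -3*(1 + 9) - 3 = -3*10 - 3 = -30 - 3 = -33)
q(M, x) = -9 + M + x (q(M, x) = -9 + (-1 + ((M + x) + 1)) = -9 + (-1 + (1 + M + x)) = -9 + (M + x) = -9 + M + x)
((43 - 5) + q(6, w))**2 = ((43 - 5) + (-9 + 6 - 33))**2 = (38 - 36)**2 = 2**2 = 4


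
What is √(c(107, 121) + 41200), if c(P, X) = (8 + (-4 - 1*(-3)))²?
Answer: √41249 ≈ 203.10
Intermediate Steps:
c(P, X) = 49 (c(P, X) = (8 + (-4 + 3))² = (8 - 1)² = 7² = 49)
√(c(107, 121) + 41200) = √(49 + 41200) = √41249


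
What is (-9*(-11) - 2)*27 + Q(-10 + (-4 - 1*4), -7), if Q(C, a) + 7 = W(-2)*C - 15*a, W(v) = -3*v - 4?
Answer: 2681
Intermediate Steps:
W(v) = -4 - 3*v
Q(C, a) = -7 - 15*a + 2*C (Q(C, a) = -7 + ((-4 - 3*(-2))*C - 15*a) = -7 + ((-4 + 6)*C - 15*a) = -7 + (2*C - 15*a) = -7 + (-15*a + 2*C) = -7 - 15*a + 2*C)
(-9*(-11) - 2)*27 + Q(-10 + (-4 - 1*4), -7) = (-9*(-11) - 2)*27 + (-7 - 15*(-7) + 2*(-10 + (-4 - 1*4))) = (99 - 2)*27 + (-7 + 105 + 2*(-10 + (-4 - 4))) = 97*27 + (-7 + 105 + 2*(-10 - 8)) = 2619 + (-7 + 105 + 2*(-18)) = 2619 + (-7 + 105 - 36) = 2619 + 62 = 2681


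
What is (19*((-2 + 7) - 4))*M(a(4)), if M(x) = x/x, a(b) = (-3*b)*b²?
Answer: 19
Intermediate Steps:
a(b) = -3*b³
M(x) = 1
(19*((-2 + 7) - 4))*M(a(4)) = (19*((-2 + 7) - 4))*1 = (19*(5 - 4))*1 = (19*1)*1 = 19*1 = 19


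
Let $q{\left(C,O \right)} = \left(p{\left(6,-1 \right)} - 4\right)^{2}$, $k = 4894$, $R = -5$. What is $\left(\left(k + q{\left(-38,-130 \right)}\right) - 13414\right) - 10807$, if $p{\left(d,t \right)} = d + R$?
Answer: $-19318$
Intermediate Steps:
$p{\left(d,t \right)} = -5 + d$ ($p{\left(d,t \right)} = d - 5 = -5 + d$)
$q{\left(C,O \right)} = 9$ ($q{\left(C,O \right)} = \left(\left(-5 + 6\right) - 4\right)^{2} = \left(1 - 4\right)^{2} = \left(-3\right)^{2} = 9$)
$\left(\left(k + q{\left(-38,-130 \right)}\right) - 13414\right) - 10807 = \left(\left(4894 + 9\right) - 13414\right) - 10807 = \left(4903 - 13414\right) - 10807 = -8511 - 10807 = -19318$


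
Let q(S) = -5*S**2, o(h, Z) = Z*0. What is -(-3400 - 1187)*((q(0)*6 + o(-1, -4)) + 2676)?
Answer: 12274812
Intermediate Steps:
o(h, Z) = 0
-(-3400 - 1187)*((q(0)*6 + o(-1, -4)) + 2676) = -(-3400 - 1187)*((-5*0**2*6 + 0) + 2676) = -(-4587)*((-5*0*6 + 0) + 2676) = -(-4587)*((0*6 + 0) + 2676) = -(-4587)*((0 + 0) + 2676) = -(-4587)*(0 + 2676) = -(-4587)*2676 = -1*(-12274812) = 12274812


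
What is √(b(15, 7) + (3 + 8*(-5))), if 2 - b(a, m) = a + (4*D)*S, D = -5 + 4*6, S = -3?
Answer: √178 ≈ 13.342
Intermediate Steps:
D = 19 (D = -5 + 24 = 19)
b(a, m) = 230 - a (b(a, m) = 2 - (a + (4*19)*(-3)) = 2 - (a + 76*(-3)) = 2 - (a - 228) = 2 - (-228 + a) = 2 + (228 - a) = 230 - a)
√(b(15, 7) + (3 + 8*(-5))) = √((230 - 1*15) + (3 + 8*(-5))) = √((230 - 15) + (3 - 40)) = √(215 - 37) = √178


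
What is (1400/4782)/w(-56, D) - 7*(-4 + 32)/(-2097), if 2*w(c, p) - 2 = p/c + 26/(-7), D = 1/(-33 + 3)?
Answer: -1194313652/4811698611 ≈ -0.24821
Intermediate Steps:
D = -1/30 (D = 1/(-30) = -1/30 ≈ -0.033333)
w(c, p) = -6/7 + p/(2*c) (w(c, p) = 1 + (p/c + 26/(-7))/2 = 1 + (p/c + 26*(-⅐))/2 = 1 + (p/c - 26/7)/2 = 1 + (-26/7 + p/c)/2 = 1 + (-13/7 + p/(2*c)) = -6/7 + p/(2*c))
(1400/4782)/w(-56, D) - 7*(-4 + 32)/(-2097) = (1400/4782)/(-6/7 + (½)*(-1/30)/(-56)) - 7*(-4 + 32)/(-2097) = (1400*(1/4782))/(-6/7 + (½)*(-1/30)*(-1/56)) - 7*28*(-1/2097) = 700/(2391*(-6/7 + 1/3360)) - 196*(-1/2097) = 700/(2391*(-2879/3360)) + 196/2097 = (700/2391)*(-3360/2879) + 196/2097 = -784000/2294563 + 196/2097 = -1194313652/4811698611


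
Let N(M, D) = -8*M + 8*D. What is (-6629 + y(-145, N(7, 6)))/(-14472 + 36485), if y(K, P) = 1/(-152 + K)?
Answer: -1968814/6537861 ≈ -0.30114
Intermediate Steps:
(-6629 + y(-145, N(7, 6)))/(-14472 + 36485) = (-6629 + 1/(-152 - 145))/(-14472 + 36485) = (-6629 + 1/(-297))/22013 = (-6629 - 1/297)*(1/22013) = -1968814/297*1/22013 = -1968814/6537861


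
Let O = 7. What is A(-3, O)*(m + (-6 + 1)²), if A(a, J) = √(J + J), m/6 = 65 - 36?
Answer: 199*√14 ≈ 744.59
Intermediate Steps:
m = 174 (m = 6*(65 - 36) = 6*29 = 174)
A(a, J) = √2*√J (A(a, J) = √(2*J) = √2*√J)
A(-3, O)*(m + (-6 + 1)²) = (√2*√7)*(174 + (-6 + 1)²) = √14*(174 + (-5)²) = √14*(174 + 25) = √14*199 = 199*√14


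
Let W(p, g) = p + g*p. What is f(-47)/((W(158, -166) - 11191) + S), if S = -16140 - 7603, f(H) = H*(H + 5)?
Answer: -987/30502 ≈ -0.032359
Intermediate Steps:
f(H) = H*(5 + H)
S = -23743
f(-47)/((W(158, -166) - 11191) + S) = (-47*(5 - 47))/((158*(1 - 166) - 11191) - 23743) = (-47*(-42))/((158*(-165) - 11191) - 23743) = 1974/((-26070 - 11191) - 23743) = 1974/(-37261 - 23743) = 1974/(-61004) = 1974*(-1/61004) = -987/30502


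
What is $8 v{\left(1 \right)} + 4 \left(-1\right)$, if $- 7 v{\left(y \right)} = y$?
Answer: $- \frac{36}{7} \approx -5.1429$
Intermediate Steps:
$v{\left(y \right)} = - \frac{y}{7}$
$8 v{\left(1 \right)} + 4 \left(-1\right) = 8 \left(\left(- \frac{1}{7}\right) 1\right) + 4 \left(-1\right) = 8 \left(- \frac{1}{7}\right) - 4 = - \frac{8}{7} - 4 = - \frac{36}{7}$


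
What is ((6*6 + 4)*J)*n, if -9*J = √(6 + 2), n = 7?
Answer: -560*√2/9 ≈ -87.995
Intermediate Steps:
J = -2*√2/9 (J = -√(6 + 2)/9 = -2*√2/9 ≈ -0.31427)
((6*6 + 4)*J)*n = ((6*6 + 4)*(-2*√2/9))*7 = ((36 + 4)*(-2*√2/9))*7 = (40*(-2*√2/9))*7 = -80*√2/9*7 = -560*√2/9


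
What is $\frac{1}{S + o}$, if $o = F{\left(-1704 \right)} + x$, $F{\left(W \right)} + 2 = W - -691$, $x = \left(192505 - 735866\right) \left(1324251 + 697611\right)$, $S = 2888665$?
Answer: $- \frac{1}{1098598070532} \approx -9.1025 \cdot 10^{-13}$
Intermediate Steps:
$x = -1098600958182$ ($x = \left(-543361\right) 2021862 = -1098600958182$)
$F{\left(W \right)} = 689 + W$ ($F{\left(W \right)} = -2 + \left(W - -691\right) = -2 + \left(W + 691\right) = -2 + \left(691 + W\right) = 689 + W$)
$o = -1098600959197$ ($o = \left(689 - 1704\right) - 1098600958182 = -1015 - 1098600958182 = -1098600959197$)
$\frac{1}{S + o} = \frac{1}{2888665 - 1098600959197} = \frac{1}{-1098598070532} = - \frac{1}{1098598070532}$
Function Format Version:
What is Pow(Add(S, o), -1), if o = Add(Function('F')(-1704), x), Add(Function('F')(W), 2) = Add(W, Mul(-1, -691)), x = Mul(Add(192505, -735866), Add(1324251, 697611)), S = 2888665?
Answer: Rational(-1, 1098598070532) ≈ -9.1025e-13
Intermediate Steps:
x = -1098600958182 (x = Mul(-543361, 2021862) = -1098600958182)
Function('F')(W) = Add(689, W) (Function('F')(W) = Add(-2, Add(W, Mul(-1, -691))) = Add(-2, Add(W, 691)) = Add(-2, Add(691, W)) = Add(689, W))
o = -1098600959197 (o = Add(Add(689, -1704), -1098600958182) = Add(-1015, -1098600958182) = -1098600959197)
Pow(Add(S, o), -1) = Pow(Add(2888665, -1098600959197), -1) = Pow(-1098598070532, -1) = Rational(-1, 1098598070532)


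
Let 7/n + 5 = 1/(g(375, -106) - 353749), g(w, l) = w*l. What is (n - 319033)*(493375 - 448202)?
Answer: -28355042674458953/1967496 ≈ -1.4412e+10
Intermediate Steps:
g(w, l) = l*w
n = -2754493/1967496 (n = 7/(-5 + 1/(-106*375 - 353749)) = 7/(-5 + 1/(-39750 - 353749)) = 7/(-5 + 1/(-393499)) = 7/(-5 - 1/393499) = 7/(-1967496/393499) = 7*(-393499/1967496) = -2754493/1967496 ≈ -1.4000)
(n - 319033)*(493375 - 448202) = (-2754493/1967496 - 319033)*(493375 - 448202) = -627698905861/1967496*45173 = -28355042674458953/1967496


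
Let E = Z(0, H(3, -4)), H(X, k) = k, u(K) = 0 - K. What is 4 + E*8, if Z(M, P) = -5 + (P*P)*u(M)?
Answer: -36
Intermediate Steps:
u(K) = -K
Z(M, P) = -5 - M*P² (Z(M, P) = -5 + (P*P)*(-M) = -5 + P²*(-M) = -5 - M*P²)
E = -5 (E = -5 - 1*0*(-4)² = -5 - 1*0*16 = -5 + 0 = -5)
4 + E*8 = 4 - 5*8 = 4 - 40 = -36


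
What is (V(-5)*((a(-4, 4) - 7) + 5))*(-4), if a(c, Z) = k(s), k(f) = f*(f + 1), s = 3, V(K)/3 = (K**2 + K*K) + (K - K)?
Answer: -6000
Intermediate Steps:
V(K) = 6*K**2 (V(K) = 3*((K**2 + K*K) + (K - K)) = 3*((K**2 + K**2) + 0) = 3*(2*K**2 + 0) = 3*(2*K**2) = 6*K**2)
k(f) = f*(1 + f)
a(c, Z) = 12 (a(c, Z) = 3*(1 + 3) = 3*4 = 12)
(V(-5)*((a(-4, 4) - 7) + 5))*(-4) = ((6*(-5)**2)*((12 - 7) + 5))*(-4) = ((6*25)*(5 + 5))*(-4) = (150*10)*(-4) = 1500*(-4) = -6000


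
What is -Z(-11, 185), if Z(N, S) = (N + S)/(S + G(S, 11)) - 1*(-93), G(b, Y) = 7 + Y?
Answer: -657/7 ≈ -93.857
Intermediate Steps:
Z(N, S) = 93 + (N + S)/(18 + S) (Z(N, S) = (N + S)/(S + (7 + 11)) - 1*(-93) = (N + S)/(S + 18) + 93 = (N + S)/(18 + S) + 93 = 93 + (N + S)/(18 + S))
-Z(-11, 185) = -(1674 - 11 + 94*185)/(18 + 185) = -(1674 - 11 + 17390)/203 = -19053/203 = -1*657/7 = -657/7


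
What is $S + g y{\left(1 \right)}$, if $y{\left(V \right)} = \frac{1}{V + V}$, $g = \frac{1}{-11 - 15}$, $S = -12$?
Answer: $- \frac{625}{52} \approx -12.019$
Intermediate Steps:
$g = - \frac{1}{26}$ ($g = \frac{1}{-26} = - \frac{1}{26} \approx -0.038462$)
$y{\left(V \right)} = \frac{1}{2 V}$
$S + g y{\left(1 \right)} = -12 - \frac{\frac{1}{2} \cdot 1^{-1}}{26} = -12 - \frac{\frac{1}{2} \cdot 1}{26} = -12 - \frac{1}{52} = - \frac{625}{52}$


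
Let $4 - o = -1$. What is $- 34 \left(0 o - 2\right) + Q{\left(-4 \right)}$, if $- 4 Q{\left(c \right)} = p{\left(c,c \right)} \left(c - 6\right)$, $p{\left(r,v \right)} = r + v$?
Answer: $48$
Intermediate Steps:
$o = 5$ ($o = 4 - -1 = 4 + 1 = 5$)
$Q{\left(c \right)} = - \frac{c \left(-6 + c\right)}{2}$ ($Q{\left(c \right)} = - \frac{\left(c + c\right) \left(c - 6\right)}{4} = - \frac{2 c \left(-6 + c\right)}{4} = - \frac{c \left(-6 + c\right)}{2}$)
$- 34 \left(0 o - 2\right) + Q{\left(-4 \right)} = - 34 \left(0 \cdot 5 - 2\right) + \frac{1}{2} \left(-4\right) \left(6 - -4\right) = - 34 \left(0 - 2\right) + \frac{1}{2} \left(-4\right) \left(6 + 4\right) = \left(-34\right) \left(-2\right) + \frac{1}{2} \left(-4\right) 10 = 68 - 20 = 48$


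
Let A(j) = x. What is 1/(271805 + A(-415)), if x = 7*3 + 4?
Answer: 1/271830 ≈ 3.6788e-6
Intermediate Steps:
x = 25 (x = 21 + 4 = 25)
A(j) = 25
1/(271805 + A(-415)) = 1/(271805 + 25) = 1/271830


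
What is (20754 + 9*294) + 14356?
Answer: 37756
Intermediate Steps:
(20754 + 9*294) + 14356 = (20754 + 2646) + 14356 = 23400 + 14356 = 37756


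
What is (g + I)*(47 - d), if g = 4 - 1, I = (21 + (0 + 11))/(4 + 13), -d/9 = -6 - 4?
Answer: -3569/17 ≈ -209.94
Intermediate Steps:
d = 90 (d = -9*(-6 - 4) = -9*(-10) = 90)
I = 32/17 (I = (21 + 11)/17 = 32*(1/17) = 32/17 ≈ 1.8824)
g = 3
(g + I)*(47 - d) = (3 + 32/17)*(47 - 1*90) = 83*(47 - 90)/17 = (83/17)*(-43) = -3569/17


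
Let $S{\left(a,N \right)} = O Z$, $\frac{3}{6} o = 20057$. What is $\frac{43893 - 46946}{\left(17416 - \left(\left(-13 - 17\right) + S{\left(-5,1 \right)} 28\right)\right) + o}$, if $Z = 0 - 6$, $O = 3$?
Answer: $- \frac{3053}{58064} \approx -0.05258$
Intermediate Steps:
$o = 40114$ ($o = 2 \cdot 20057 = 40114$)
$Z = -6$ ($Z = 0 - 6 = -6$)
$S{\left(a,N \right)} = -18$ ($S{\left(a,N \right)} = 3 \left(-6\right) = -18$)
$\frac{43893 - 46946}{\left(17416 - \left(\left(-13 - 17\right) + S{\left(-5,1 \right)} 28\right)\right) + o} = \frac{43893 - 46946}{\left(17416 - \left(\left(-13 - 17\right) - 504\right)\right) + 40114} = - \frac{3053}{\left(17416 - \left(-30 - 504\right)\right) + 40114} = - \frac{3053}{\left(17416 - -534\right) + 40114} = - \frac{3053}{\left(17416 + 534\right) + 40114} = - \frac{3053}{17950 + 40114} = - \frac{3053}{58064}$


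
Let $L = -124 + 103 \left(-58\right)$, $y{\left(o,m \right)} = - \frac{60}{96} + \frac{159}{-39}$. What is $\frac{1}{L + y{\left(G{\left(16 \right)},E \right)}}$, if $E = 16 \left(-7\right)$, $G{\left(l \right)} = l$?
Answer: $- \frac{104}{634681} \approx -0.00016386$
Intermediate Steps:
$E = -112$
$y{\left(o,m \right)} = - \frac{489}{104}$ ($y{\left(o,m \right)} = \left(-60\right) \frac{1}{96} + 159 \left(- \frac{1}{39}\right) = - \frac{5}{8} - \frac{53}{13} = - \frac{489}{104}$)
$L = -6098$ ($L = -124 - 5974 = -6098$)
$\frac{1}{L + y{\left(G{\left(16 \right)},E \right)}} = \frac{1}{-6098 - \frac{489}{104}} = \frac{1}{- \frac{634681}{104}} = - \frac{104}{634681}$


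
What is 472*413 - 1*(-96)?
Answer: 195032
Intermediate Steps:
472*413 - 1*(-96) = 194936 + 96 = 195032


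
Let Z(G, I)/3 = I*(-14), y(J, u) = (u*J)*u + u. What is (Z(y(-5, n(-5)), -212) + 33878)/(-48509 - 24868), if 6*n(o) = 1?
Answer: -42782/73377 ≈ -0.58304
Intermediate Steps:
n(o) = 1/6 (n(o) = (1/6)*1 = 1/6)
y(J, u) = u + J*u**2 (y(J, u) = (J*u)*u + u = J*u**2 + u = u + J*u**2)
Z(G, I) = -42*I (Z(G, I) = 3*(I*(-14)) = 3*(-14*I) = -42*I)
(Z(y(-5, n(-5)), -212) + 33878)/(-48509 - 24868) = (-42*(-212) + 33878)/(-48509 - 24868) = (8904 + 33878)/(-73377) = 42782*(-1/73377) = -42782/73377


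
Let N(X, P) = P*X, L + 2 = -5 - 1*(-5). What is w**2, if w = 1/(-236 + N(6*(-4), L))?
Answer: 1/35344 ≈ 2.8293e-5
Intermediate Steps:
L = -2 (L = -2 + (-5 - 1*(-5)) = -2 + (-5 + 5) = -2 + 0 = -2)
w = -1/188 (w = 1/(-236 - 12*(-4)) = 1/(-236 - 2*(-24)) = 1/(-236 + 48) = 1/(-188) = -1/188 ≈ -0.0053191)
w**2 = (-1/188)**2 = 1/35344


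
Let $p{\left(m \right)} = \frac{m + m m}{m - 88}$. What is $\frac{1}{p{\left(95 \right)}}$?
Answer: $\frac{7}{9120} \approx 0.00076754$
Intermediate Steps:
$p{\left(m \right)} = \frac{m + m^{2}}{-88 + m}$
$\frac{1}{p{\left(95 \right)}} = \frac{1}{95 \frac{1}{-88 + 95} \left(1 + 95\right)} = \frac{1}{95 \cdot \frac{1}{7} \cdot 96} = \frac{1}{\frac{9120}{7}} = \frac{7}{9120}$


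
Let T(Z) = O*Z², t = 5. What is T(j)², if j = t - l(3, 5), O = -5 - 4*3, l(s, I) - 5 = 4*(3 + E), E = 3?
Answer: 95883264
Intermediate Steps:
l(s, I) = 29 (l(s, I) = 5 + 4*(3 + 3) = 5 + 4*6 = 5 + 24 = 29)
O = -17 (O = -5 - 12 = -17)
j = -24 (j = 5 - 1*29 = 5 - 29 = -24)
T(Z) = -17*Z²
T(j)² = (-17*(-24)²)² = (-17*576)² = (-9792)² = 95883264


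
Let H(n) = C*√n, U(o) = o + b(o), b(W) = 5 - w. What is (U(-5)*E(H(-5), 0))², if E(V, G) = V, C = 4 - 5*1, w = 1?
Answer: -5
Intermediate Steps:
b(W) = 4 (b(W) = 5 - 1*1 = 5 - 1 = 4)
C = -1 (C = 4 - 5 = -1)
U(o) = 4 + o (U(o) = o + 4 = 4 + o)
H(n) = -√n
(U(-5)*E(H(-5), 0))² = ((4 - 5)*(-√(-5)))² = (-(-1)*I*√5)² = (I*√5)² = -5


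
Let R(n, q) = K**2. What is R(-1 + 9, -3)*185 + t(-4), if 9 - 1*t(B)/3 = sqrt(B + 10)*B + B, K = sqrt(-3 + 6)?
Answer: 594 + 12*sqrt(6) ≈ 623.39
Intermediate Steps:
K = sqrt(3) ≈ 1.7320
R(n, q) = 3 (R(n, q) = (sqrt(3))**2 = 3)
t(B) = 27 - 3*B - 3*B*sqrt(10 + B) (t(B) = 27 - 3*(sqrt(B + 10)*B + B) = 27 - 3*(sqrt(10 + B)*B + B) = 27 - 3*(B*sqrt(10 + B) + B) = 27 - 3*(B + B*sqrt(10 + B)) = 27 + (-3*B - 3*B*sqrt(10 + B)) = 27 - 3*B - 3*B*sqrt(10 + B))
R(-1 + 9, -3)*185 + t(-4) = 3*185 + (27 - 3*(-4) - 3*(-4)*sqrt(10 - 4)) = 555 + (27 + 12 - 3*(-4)*sqrt(6)) = 555 + (27 + 12 + 12*sqrt(6)) = 555 + (39 + 12*sqrt(6)) = 594 + 12*sqrt(6)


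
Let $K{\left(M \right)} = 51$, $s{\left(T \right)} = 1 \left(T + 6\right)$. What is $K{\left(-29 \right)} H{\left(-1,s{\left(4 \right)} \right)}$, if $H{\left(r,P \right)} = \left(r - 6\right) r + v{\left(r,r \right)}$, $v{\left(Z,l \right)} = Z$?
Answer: $306$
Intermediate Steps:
$s{\left(T \right)} = 6 + T$ ($s{\left(T \right)} = 1 \left(6 + T\right) = 6 + T$)
$H{\left(r,P \right)} = r + r \left(-6 + r\right)$ ($H{\left(r,P \right)} = \left(r - 6\right) r + r = \left(-6 + r\right) r + r = r \left(-6 + r\right) + r = r + r \left(-6 + r\right)$)
$K{\left(-29 \right)} H{\left(-1,s{\left(4 \right)} \right)} = 51 \left(- (-5 - 1)\right) = 51 \left(\left(-1\right) \left(-6\right)\right) = 51 \cdot 6 = 306$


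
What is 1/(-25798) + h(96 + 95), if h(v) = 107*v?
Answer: 527233725/25798 ≈ 20437.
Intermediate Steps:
1/(-25798) + h(96 + 95) = 1/(-25798) + 107*(96 + 95) = -1/25798 + 107*191 = -1/25798 + 20437 = 527233725/25798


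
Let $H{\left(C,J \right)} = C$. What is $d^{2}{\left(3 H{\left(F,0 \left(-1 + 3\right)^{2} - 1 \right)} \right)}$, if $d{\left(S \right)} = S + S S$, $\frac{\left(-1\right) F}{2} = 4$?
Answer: $304704$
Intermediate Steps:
$F = -8$ ($F = \left(-2\right) 4 = -8$)
$d{\left(S \right)} = S + S^{2}$
$d^{2}{\left(3 H{\left(F,0 \left(-1 + 3\right)^{2} - 1 \right)} \right)} = \left(3 \left(-8\right) \left(1 + 3 \left(-8\right)\right)\right)^{2} = \left(- 24 \left(1 - 24\right)\right)^{2} = \left(\left(-24\right) \left(-23\right)\right)^{2} = 552^{2} = 304704$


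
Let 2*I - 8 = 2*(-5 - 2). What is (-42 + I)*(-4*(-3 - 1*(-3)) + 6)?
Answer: -270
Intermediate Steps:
I = -3 (I = 4 + (2*(-5 - 2))/2 = 4 + (2*(-7))/2 = 4 + (1/2)*(-14) = 4 - 7 = -3)
(-42 + I)*(-4*(-3 - 1*(-3)) + 6) = (-42 - 3)*(-4*(-3 - 1*(-3)) + 6) = -45*(-4*(-3 + 3) + 6) = -45*(-4*0 + 6) = -45*(0 + 6) = -45*6 = -270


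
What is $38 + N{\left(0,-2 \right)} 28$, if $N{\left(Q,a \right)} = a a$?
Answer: $150$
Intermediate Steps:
$N{\left(Q,a \right)} = a^{2}$
$38 + N{\left(0,-2 \right)} 28 = 38 + \left(-2\right)^{2} \cdot 28 = 38 + 4 \cdot 28 = 38 + 112 = 150$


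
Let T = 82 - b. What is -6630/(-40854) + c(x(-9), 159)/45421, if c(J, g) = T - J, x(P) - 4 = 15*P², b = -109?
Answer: 43190553/309271589 ≈ 0.13965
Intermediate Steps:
T = 191 (T = 82 - 1*(-109) = 82 + 109 = 191)
x(P) = 4 + 15*P²
c(J, g) = 191 - J
-6630/(-40854) + c(x(-9), 159)/45421 = -6630/(-40854) + (191 - (4 + 15*(-9)²))/45421 = -6630*(-1/40854) + (191 - (4 + 15*81))*(1/45421) = 1105/6809 + (191 - (4 + 1215))*(1/45421) = 1105/6809 + (191 - 1*1219)*(1/45421) = 1105/6809 + (191 - 1219)*(1/45421) = 1105/6809 - 1028*1/45421 = 1105/6809 - 1028/45421 = 43190553/309271589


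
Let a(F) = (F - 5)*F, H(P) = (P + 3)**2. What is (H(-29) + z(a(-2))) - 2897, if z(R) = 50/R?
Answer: -15522/7 ≈ -2217.4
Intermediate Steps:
H(P) = (3 + P)**2
a(F) = F*(-5 + F) (a(F) = (-5 + F)*F = F*(-5 + F))
(H(-29) + z(a(-2))) - 2897 = ((3 - 29)**2 + 50/((-2*(-5 - 2)))) - 2897 = ((-26)**2 + 50/((-2*(-7)))) - 2897 = (676 + 50/14) - 2897 = (676 + 50*(1/14)) - 2897 = (676 + 25/7) - 2897 = 4757/7 - 2897 = -15522/7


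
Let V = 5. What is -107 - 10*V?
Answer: -157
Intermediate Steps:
-107 - 10*V = -107 - 10*5 = -107 - 50 = -157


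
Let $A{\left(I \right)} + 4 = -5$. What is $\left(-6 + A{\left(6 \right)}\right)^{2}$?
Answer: $225$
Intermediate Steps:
$A{\left(I \right)} = -9$ ($A{\left(I \right)} = -4 - 5 = -9$)
$\left(-6 + A{\left(6 \right)}\right)^{2} = \left(-6 - 9\right)^{2} = \left(-15\right)^{2} = 225$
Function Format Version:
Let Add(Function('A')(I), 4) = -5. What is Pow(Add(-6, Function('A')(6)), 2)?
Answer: 225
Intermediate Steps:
Function('A')(I) = -9 (Function('A')(I) = Add(-4, -5) = -9)
Pow(Add(-6, Function('A')(6)), 2) = Pow(Add(-6, -9), 2) = Pow(-15, 2) = 225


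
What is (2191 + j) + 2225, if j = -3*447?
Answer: 3075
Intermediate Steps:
j = -1341
(2191 + j) + 2225 = (2191 - 1341) + 2225 = 850 + 2225 = 3075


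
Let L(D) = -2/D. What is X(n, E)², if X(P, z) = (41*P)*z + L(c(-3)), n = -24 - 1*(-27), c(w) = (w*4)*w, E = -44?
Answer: 9490071889/324 ≈ 2.9290e+7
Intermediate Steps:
c(w) = 4*w² (c(w) = (4*w)*w = 4*w²)
n = 3 (n = -24 + 27 = 3)
X(P, z) = -1/18 + 41*P*z (X(P, z) = (41*P)*z - 2/(4*(-3)²) = 41*P*z - 2/(4*9) = 41*P*z - 2/36 = 41*P*z - 2*1/36 = 41*P*z - 1/18 = -1/18 + 41*P*z)
X(n, E)² = (-1/18 + 41*3*(-44))² = (-1/18 - 5412)² = (-97417/18)² = 9490071889/324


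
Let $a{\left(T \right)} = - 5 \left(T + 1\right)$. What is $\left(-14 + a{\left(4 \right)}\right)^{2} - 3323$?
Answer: $-1802$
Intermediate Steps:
$a{\left(T \right)} = -5 - 5 T$ ($a{\left(T \right)} = - 5 \left(1 + T\right) = -5 - 5 T$)
$\left(-14 + a{\left(4 \right)}\right)^{2} - 3323 = \left(-14 - 25\right)^{2} - 3323 = \left(-39\right)^{2} - 3323 = 1521 - 3323 = -1802$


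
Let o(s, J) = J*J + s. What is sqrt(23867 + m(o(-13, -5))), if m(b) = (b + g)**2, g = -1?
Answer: 2*sqrt(5997) ≈ 154.88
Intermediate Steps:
o(s, J) = s + J**2 (o(s, J) = J**2 + s = s + J**2)
m(b) = (-1 + b)**2 (m(b) = (b - 1)**2 = (-1 + b)**2)
sqrt(23867 + m(o(-13, -5))) = sqrt(23867 + (-1 + (-13 + (-5)**2))**2) = sqrt(23867 + (-1 + (-13 + 25))**2) = sqrt(23867 + (-1 + 12)**2) = sqrt(23867 + 11**2) = sqrt(23867 + 121) = sqrt(23988) = 2*sqrt(5997)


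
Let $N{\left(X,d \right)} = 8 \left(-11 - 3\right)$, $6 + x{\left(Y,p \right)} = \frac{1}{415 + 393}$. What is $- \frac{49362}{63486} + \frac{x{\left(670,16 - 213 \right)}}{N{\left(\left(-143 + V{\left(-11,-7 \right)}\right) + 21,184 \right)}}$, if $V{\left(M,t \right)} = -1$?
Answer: $- \frac{693224485}{957538176} \approx -0.72397$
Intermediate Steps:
$x{\left(Y,p \right)} = - \frac{4847}{808}$ ($x{\left(Y,p \right)} = -6 + \frac{1}{415 + 393} = -6 + \frac{1}{808} = - \frac{4847}{808}$)
$N{\left(X,d \right)} = -112$ ($N{\left(X,d \right)} = 8 \left(-14\right) = -112$)
$- \frac{49362}{63486} + \frac{x{\left(670,16 - 213 \right)}}{N{\left(\left(-143 + V{\left(-11,-7 \right)}\right) + 21,184 \right)}} = - \frac{49362}{63486} - \frac{4847}{808 \left(-112\right)} = \left(-49362\right) \frac{1}{63486} - - \frac{4847}{90496} = - \frac{8227}{10581} + \frac{4847}{90496} = - \frac{693224485}{957538176}$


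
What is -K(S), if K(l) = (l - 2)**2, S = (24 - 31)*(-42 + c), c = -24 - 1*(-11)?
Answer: -146689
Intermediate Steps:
c = -13 (c = -24 + 11 = -13)
S = 385 (S = (24 - 31)*(-42 - 13) = -7*(-55) = 385)
K(l) = (-2 + l)**2
-K(S) = -(-2 + 385)**2 = -1*383**2 = -1*146689 = -146689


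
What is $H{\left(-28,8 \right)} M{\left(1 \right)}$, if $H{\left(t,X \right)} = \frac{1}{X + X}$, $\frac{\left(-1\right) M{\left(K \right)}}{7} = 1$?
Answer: $- \frac{7}{16} \approx -0.4375$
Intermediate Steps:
$M{\left(K \right)} = -7$ ($M{\left(K \right)} = \left(-7\right) 1 = -7$)
$H{\left(t,X \right)} = \frac{1}{2 X}$
$H{\left(-28,8 \right)} M{\left(1 \right)} = \frac{1}{2 \cdot 8} \left(-7\right) = \frac{1}{2} \cdot \frac{1}{8} \left(-7\right) = \frac{1}{16} \left(-7\right) = - \frac{7}{16}$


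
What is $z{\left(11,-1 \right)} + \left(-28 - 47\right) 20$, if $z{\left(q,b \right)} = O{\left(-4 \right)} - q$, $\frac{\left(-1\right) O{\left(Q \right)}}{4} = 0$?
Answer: $-1511$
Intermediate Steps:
$O{\left(Q \right)} = 0$ ($O{\left(Q \right)} = \left(-4\right) 0 = 0$)
$z{\left(q,b \right)} = - q$ ($z{\left(q,b \right)} = 0 - q = - q$)
$z{\left(11,-1 \right)} + \left(-28 - 47\right) 20 = \left(-1\right) 11 + \left(-28 - 47\right) 20 = -11 - 1500 = -1511$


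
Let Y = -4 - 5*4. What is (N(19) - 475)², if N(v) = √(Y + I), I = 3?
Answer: (475 - I*√21)² ≈ 2.256e+5 - 4353.5*I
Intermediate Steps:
Y = -24 (Y = -4 - 20 = -24)
N(v) = I*√21 (N(v) = √(-24 + 3) = √(-21) = I*√21)
(N(19) - 475)² = (I*√21 - 475)² = (-475 + I*√21)²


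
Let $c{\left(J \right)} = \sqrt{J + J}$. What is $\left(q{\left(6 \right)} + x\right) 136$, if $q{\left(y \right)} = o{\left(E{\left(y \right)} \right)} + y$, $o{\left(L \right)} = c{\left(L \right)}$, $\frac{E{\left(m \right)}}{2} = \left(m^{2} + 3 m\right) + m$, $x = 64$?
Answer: $9520 + 544 \sqrt{15} \approx 11627.0$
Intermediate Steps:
$E{\left(m \right)} = 2 m^{2} + 8 m$ ($E{\left(m \right)} = 2 \left(\left(m^{2} + 3 m\right) + m\right) = 2 \left(m^{2} + 4 m\right) = 2 m^{2} + 8 m$)
$c{\left(J \right)} = \sqrt{2} \sqrt{J}$ ($c{\left(J \right)} = \sqrt{2 J} = \sqrt{2} \sqrt{J}$)
$o{\left(L \right)} = \sqrt{2} \sqrt{L}$
$q{\left(y \right)} = y + 2 \sqrt{y \left(4 + y\right)}$ ($q{\left(y \right)} = \sqrt{2} \sqrt{2 y \left(4 + y\right)} + y = \sqrt{2} \sqrt{2} \sqrt{y \left(4 + y\right)} + y = 2 \sqrt{y \left(4 + y\right)} + y = y + 2 \sqrt{y \left(4 + y\right)}$)
$\left(q{\left(6 \right)} + x\right) 136 = \left(\left(6 + 2 \sqrt{6 \left(4 + 6\right)}\right) + 64\right) 136 = \left(\left(6 + 2 \sqrt{6 \cdot 10}\right) + 64\right) 136 = \left(\left(6 + 2 \sqrt{60}\right) + 64\right) 136 = \left(\left(6 + 2 \cdot 2 \sqrt{15}\right) + 64\right) 136 = \left(\left(6 + 4 \sqrt{15}\right) + 64\right) 136 = \left(70 + 4 \sqrt{15}\right) 136 = 9520 + 544 \sqrt{15}$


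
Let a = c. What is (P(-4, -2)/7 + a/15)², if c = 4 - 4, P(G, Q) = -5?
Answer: 25/49 ≈ 0.51020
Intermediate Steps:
c = 0
a = 0
(P(-4, -2)/7 + a/15)² = (-5/7 + 0/15)² = (-5*⅐ + 0*(1/15))² = (-5/7 + 0)² = (-5/7)² = 25/49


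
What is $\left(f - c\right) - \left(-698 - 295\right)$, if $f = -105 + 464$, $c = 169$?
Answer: $1183$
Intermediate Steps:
$f = 359$
$\left(f - c\right) - \left(-698 - 295\right) = \left(359 - 169\right) - \left(-698 - 295\right) = 190 - -993 = 190 + 993 = 1183$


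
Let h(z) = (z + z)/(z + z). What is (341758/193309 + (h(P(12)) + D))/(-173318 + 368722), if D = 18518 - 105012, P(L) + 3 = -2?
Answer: -16719533579/37773351836 ≈ -0.44263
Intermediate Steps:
P(L) = -5 (P(L) = -3 - 2 = -5)
h(z) = 1 (h(z) = (2*z)/((2*z)) = (2*z)*(1/(2*z)) = 1)
D = -86494
(341758/193309 + (h(P(12)) + D))/(-173318 + 368722) = (341758/193309 + (1 - 86494))/(-173318 + 368722) = (341758*(1/193309) - 86493)/195404 = (341758/193309 - 86493)*(1/195404) = -16719533579/193309*1/195404 = -16719533579/37773351836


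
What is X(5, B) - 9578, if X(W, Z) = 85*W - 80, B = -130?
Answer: -9233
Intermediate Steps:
X(W, Z) = -80 + 85*W
X(5, B) - 9578 = (-80 + 85*5) - 9578 = (-80 + 425) - 9578 = 345 - 9578 = -9233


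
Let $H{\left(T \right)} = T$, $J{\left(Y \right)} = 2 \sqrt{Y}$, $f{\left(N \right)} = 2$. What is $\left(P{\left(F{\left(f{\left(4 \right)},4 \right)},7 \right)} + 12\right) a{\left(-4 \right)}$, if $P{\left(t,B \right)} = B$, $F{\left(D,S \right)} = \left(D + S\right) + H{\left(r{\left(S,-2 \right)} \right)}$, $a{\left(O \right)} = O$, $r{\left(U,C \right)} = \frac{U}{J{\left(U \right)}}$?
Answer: $-76$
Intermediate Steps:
$r{\left(U,C \right)} = \frac{\sqrt{U}}{2}$ ($r{\left(U,C \right)} = \frac{U}{2 \sqrt{U}} = U \frac{1}{2 \sqrt{U}} = \frac{\sqrt{U}}{2}$)
$F{\left(D,S \right)} = D + S + \frac{\sqrt{S}}{2}$ ($F{\left(D,S \right)} = \left(D + S\right) + \frac{\sqrt{S}}{2} = D + S + \frac{\sqrt{S}}{2}$)
$\left(P{\left(F{\left(f{\left(4 \right)},4 \right)},7 \right)} + 12\right) a{\left(-4 \right)} = \left(7 + 12\right) \left(-4\right) = 19 \left(-4\right) = -76$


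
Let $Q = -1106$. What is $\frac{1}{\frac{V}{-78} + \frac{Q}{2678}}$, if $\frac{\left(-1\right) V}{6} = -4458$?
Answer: $- \frac{1339}{459727} \approx -0.0029126$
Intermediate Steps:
$V = 26748$ ($V = \left(-6\right) \left(-4458\right) = 26748$)
$\frac{1}{\frac{V}{-78} + \frac{Q}{2678}} = \frac{1}{\frac{26748}{-78} - \frac{1106}{2678}} = \frac{1}{26748 \left(- \frac{1}{78}\right) - \frac{553}{1339}} = \frac{1}{- \frac{4458}{13} - \frac{553}{1339}} = \frac{1}{- \frac{459727}{1339}} = - \frac{1339}{459727}$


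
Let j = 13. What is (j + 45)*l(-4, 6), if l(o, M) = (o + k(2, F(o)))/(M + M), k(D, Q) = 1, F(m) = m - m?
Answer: -29/2 ≈ -14.500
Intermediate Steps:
F(m) = 0
l(o, M) = (1 + o)/(2*M) (l(o, M) = (o + 1)/(M + M) = (1 + o)/((2*M)) = (1 + o)*(1/(2*M)) = (1 + o)/(2*M))
(j + 45)*l(-4, 6) = (13 + 45)*((½)*(1 - 4)/6) = 58*((½)*(⅙)*(-3)) = 58*(-¼) = -29/2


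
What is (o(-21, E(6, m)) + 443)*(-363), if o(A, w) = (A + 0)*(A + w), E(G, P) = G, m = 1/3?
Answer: -275154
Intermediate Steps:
m = ⅓ ≈ 0.33333
o(A, w) = A*(A + w)
(o(-21, E(6, m)) + 443)*(-363) = (-21*(-21 + 6) + 443)*(-363) = (-21*(-15) + 443)*(-363) = (315 + 443)*(-363) = 758*(-363) = -275154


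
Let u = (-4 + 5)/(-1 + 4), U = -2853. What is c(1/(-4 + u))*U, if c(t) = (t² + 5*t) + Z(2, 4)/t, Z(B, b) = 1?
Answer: 1710849/121 ≈ 14139.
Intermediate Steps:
u = ⅓ (u = 1/3 = 1*(⅓) = ⅓ ≈ 0.33333)
c(t) = 1/t + t² + 5*t (c(t) = (t² + 5*t) + 1/t = 1/t + t² + 5*t)
c(1/(-4 + u))*U = ((1 + (1/(-4 + ⅓))²*(5 + 1/(-4 + ⅓)))/(1/(-4 + ⅓)))*(-2853) = ((1 + (1/(-11/3))²*(5 + 1/(-11/3)))/(1/(-11/3)))*(-2853) = ((1 + (-3/11)²*(5 - 3/11))/(-3/11))*(-2853) = -11*(1 + (9/121)*(52/11))/3*(-2853) = -11*(1 + 468/1331)/3*(-2853) = -11/3*1799/1331*(-2853) = -1799/363*(-2853) = 1710849/121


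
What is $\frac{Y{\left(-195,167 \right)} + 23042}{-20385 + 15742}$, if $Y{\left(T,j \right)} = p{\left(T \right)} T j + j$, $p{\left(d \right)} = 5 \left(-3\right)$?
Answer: $- \frac{511684}{4643} \approx -110.21$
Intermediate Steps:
$p{\left(d \right)} = -15$
$Y{\left(T,j \right)} = j - 15 T j$ ($Y{\left(T,j \right)} = - 15 T j + j = j - 15 T j$)
$\frac{Y{\left(-195,167 \right)} + 23042}{-20385 + 15742} = \frac{167 \left(1 - -2925\right) + 23042}{-20385 + 15742} = \frac{167 \left(1 + 2925\right) + 23042}{-4643} = \left(167 \cdot 2926 + 23042\right) \left(- \frac{1}{4643}\right) = \left(488642 + 23042\right) \left(- \frac{1}{4643}\right) = 511684 \left(- \frac{1}{4643}\right) = - \frac{511684}{4643}$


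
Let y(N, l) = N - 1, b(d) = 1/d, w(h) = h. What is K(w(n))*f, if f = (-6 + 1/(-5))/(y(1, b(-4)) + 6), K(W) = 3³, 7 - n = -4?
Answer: -279/10 ≈ -27.900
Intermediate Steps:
n = 11 (n = 7 - 1*(-4) = 7 + 4 = 11)
K(W) = 27
y(N, l) = -1 + N
f = -31/30 (f = (-6 + 1/(-5))/((-1 + 1) + 6) = (-6 - ⅕)/(0 + 6) = -31/5/6 = -31/5*⅙ = -31/30 ≈ -1.0333)
K(w(n))*f = 27*(-31/30) = -279/10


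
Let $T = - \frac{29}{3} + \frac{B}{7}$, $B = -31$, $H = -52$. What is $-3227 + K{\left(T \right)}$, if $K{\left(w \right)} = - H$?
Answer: $-3175$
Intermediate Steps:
$T = - \frac{296}{21}$ ($T = - \frac{29}{3} - \frac{31}{7} = - \frac{296}{21} \approx -14.095$)
$K{\left(w \right)} = 52$ ($K{\left(w \right)} = \left(-1\right) \left(-52\right) = 52$)
$-3227 + K{\left(T \right)} = -3227 + 52 = -3175$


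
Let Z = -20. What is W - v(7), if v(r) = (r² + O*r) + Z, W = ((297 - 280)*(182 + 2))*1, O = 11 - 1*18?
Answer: 3148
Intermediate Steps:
O = -7 (O = 11 - 18 = -7)
W = 3128 (W = (17*184)*1 = 3128*1 = 3128)
v(r) = -20 + r² - 7*r (v(r) = (r² - 7*r) - 20 = -20 + r² - 7*r)
W - v(7) = 3128 - (-20 + 7² - 7*7) = 3128 - (-20 + 49 - 49) = 3128 - 1*(-20) = 3128 + 20 = 3148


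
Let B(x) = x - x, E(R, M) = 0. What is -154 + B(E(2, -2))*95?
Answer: -154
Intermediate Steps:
B(x) = 0
-154 + B(E(2, -2))*95 = -154 + 0*95 = -154 + 0 = -154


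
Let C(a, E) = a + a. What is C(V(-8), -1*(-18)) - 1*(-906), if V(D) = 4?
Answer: 914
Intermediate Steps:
C(a, E) = 2*a
C(V(-8), -1*(-18)) - 1*(-906) = 2*4 - 1*(-906) = 8 + 906 = 914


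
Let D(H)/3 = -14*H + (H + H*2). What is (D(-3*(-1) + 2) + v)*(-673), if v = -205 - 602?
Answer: 654156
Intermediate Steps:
v = -807
D(H) = -33*H (D(H) = 3*(-14*H + (H + H*2)) = 3*(-14*H + (H + 2*H)) = 3*(-14*H + 3*H) = 3*(-11*H) = -33*H)
(D(-3*(-1) + 2) + v)*(-673) = (-33*(-3*(-1) + 2) - 807)*(-673) = (-33*(3 + 2) - 807)*(-673) = (-33*5 - 807)*(-673) = (-165 - 807)*(-673) = -972*(-673) = 654156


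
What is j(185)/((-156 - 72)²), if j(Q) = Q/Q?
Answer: 1/51984 ≈ 1.9237e-5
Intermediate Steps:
j(Q) = 1
j(185)/((-156 - 72)²) = 1/(-156 - 72)² = 1/(-228)² = 1/51984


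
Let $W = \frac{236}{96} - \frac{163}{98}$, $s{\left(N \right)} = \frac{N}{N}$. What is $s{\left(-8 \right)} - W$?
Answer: $\frac{241}{1176} \approx 0.20493$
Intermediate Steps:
$s{\left(N \right)} = 1$
$W = \frac{935}{1176}$ ($W = 236 \cdot \frac{1}{96} - \frac{163}{98} = \frac{59}{24} - \frac{163}{98} = \frac{935}{1176} \approx 0.79507$)
$s{\left(-8 \right)} - W = 1 - \frac{935}{1176} = \frac{241}{1176}$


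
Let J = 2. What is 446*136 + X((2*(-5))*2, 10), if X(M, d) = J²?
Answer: 60660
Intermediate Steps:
X(M, d) = 4 (X(M, d) = 2² = 4)
446*136 + X((2*(-5))*2, 10) = 446*136 + 4 = 60656 + 4 = 60660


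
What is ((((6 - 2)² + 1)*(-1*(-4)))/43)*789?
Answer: 53652/43 ≈ 1247.7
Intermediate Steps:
((((6 - 2)² + 1)*(-1*(-4)))/43)*789 = (((4² + 1)*4)*(1/43))*789 = (((16 + 1)*4)*(1/43))*789 = ((17*4)*(1/43))*789 = (68*(1/43))*789 = (68/43)*789 = 53652/43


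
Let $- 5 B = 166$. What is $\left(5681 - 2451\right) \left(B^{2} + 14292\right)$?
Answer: $\frac{248616976}{5} \approx 4.9723 \cdot 10^{7}$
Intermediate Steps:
$B = - \frac{166}{5}$ ($B = \left(- \frac{1}{5}\right) 166 = - \frac{166}{5} \approx -33.2$)
$\left(5681 - 2451\right) \left(B^{2} + 14292\right) = \left(5681 - 2451\right) \left(\left(- \frac{166}{5}\right)^{2} + 14292\right) = 3230 \left(\frac{27556}{25} + 14292\right) = 3230 \cdot \frac{384856}{25} = \frac{248616976}{5}$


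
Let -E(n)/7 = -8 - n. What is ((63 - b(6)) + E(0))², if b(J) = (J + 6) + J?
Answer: 10201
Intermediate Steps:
E(n) = 56 + 7*n (E(n) = -7*(-8 - n) = 56 + 7*n)
b(J) = 6 + 2*J (b(J) = (6 + J) + J = 6 + 2*J)
((63 - b(6)) + E(0))² = ((63 - (6 + 2*6)) + (56 + 7*0))² = ((63 - (6 + 12)) + (56 + 0))² = ((63 - 1*18) + 56)² = ((63 - 18) + 56)² = (45 + 56)² = 101² = 10201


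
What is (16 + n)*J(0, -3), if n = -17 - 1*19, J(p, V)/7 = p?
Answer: 0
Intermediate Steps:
J(p, V) = 7*p
n = -36 (n = -17 - 19 = -36)
(16 + n)*J(0, -3) = (16 - 36)*(7*0) = -20*0 = 0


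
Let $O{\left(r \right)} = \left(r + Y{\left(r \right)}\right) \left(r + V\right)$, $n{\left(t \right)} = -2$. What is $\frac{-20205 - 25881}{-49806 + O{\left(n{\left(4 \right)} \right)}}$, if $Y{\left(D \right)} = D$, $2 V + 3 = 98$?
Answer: $\frac{23043}{24994} \approx 0.92194$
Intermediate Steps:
$V = \frac{95}{2}$ ($V = - \frac{3}{2} + \frac{1}{2} \cdot 98 = - \frac{3}{2} + 49 = \frac{95}{2} \approx 47.5$)
$O{\left(r \right)} = 2 r \left(\frac{95}{2} + r\right)$ ($O{\left(r \right)} = \left(r + r\right) \left(r + \frac{95}{2}\right) = 2 r \left(\frac{95}{2} + r\right)$)
$\frac{-20205 - 25881}{-49806 + O{\left(n{\left(4 \right)} \right)}} = \frac{-20205 - 25881}{-49806 - 2 \left(95 + 2 \left(-2\right)\right)} = - \frac{46086}{-49806 - 2 \left(95 - 4\right)} = - \frac{46086}{-49806 - 182} = - \frac{46086}{-49988} = \left(-46086\right) \left(- \frac{1}{49988}\right) = \frac{23043}{24994}$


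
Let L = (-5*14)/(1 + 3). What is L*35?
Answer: -1225/2 ≈ -612.50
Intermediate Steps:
L = -35/2 (L = -70/4 = -70*1/4 = -35/2 ≈ -17.500)
L*35 = -35/2*35 = -1225/2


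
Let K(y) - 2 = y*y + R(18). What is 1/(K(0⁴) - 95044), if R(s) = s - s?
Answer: -1/95042 ≈ -1.0522e-5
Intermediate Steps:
R(s) = 0
K(y) = 2 + y² (K(y) = 2 + (y*y + 0) = 2 + (y² + 0) = 2 + y²)
1/(K(0⁴) - 95044) = 1/((2 + (0⁴)²) - 95044) = 1/((2 + 0²) - 95044) = 1/((2 + 0) - 95044) = 1/(2 - 95044) = 1/(-95042) = -1/95042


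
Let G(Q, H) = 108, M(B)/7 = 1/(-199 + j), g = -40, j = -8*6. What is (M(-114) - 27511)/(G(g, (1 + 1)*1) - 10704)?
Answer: 1698806/654303 ≈ 2.5964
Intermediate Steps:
j = -48
M(B) = -7/247 (M(B) = 7/(-199 - 48) = 7/(-247) = 7*(-1/247) = -7/247)
(M(-114) - 27511)/(G(g, (1 + 1)*1) - 10704) = (-7/247 - 27511)/(108 - 10704) = -6795224/247/(-10596) = -6795224/247*(-1/10596) = 1698806/654303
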